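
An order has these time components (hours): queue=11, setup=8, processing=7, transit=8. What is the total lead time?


Lead time = queue + setup + processing + transit
= 11 + 8 + 7 + 8
= 34 hours


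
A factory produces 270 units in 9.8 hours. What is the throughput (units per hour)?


Throughput = units / time
= 270 / 9.8
= 27.6 units/hour


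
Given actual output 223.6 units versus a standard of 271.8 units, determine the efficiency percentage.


Efficiency = (actual / standard) × 100
= (223.6 / 271.8) × 100
= 82.3%


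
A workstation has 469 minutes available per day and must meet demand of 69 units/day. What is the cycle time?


Cycle time = available time / demand
= 469 / 69
= 6.80 min/unit


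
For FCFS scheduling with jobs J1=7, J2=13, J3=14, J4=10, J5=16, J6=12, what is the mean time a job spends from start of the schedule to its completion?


Completion times:
  J1: completes at 7
  J2: completes at 20
  J3: completes at 34
  J4: completes at 44
  J5: completes at 60
  J6: completes at 72
Sum = 237
Average = 237/6
= 39.50


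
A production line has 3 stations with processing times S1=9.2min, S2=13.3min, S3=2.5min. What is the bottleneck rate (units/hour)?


Bottleneck = longest station time
Station times: [9.2, 13.3, 2.5]
Max = 13.3 min
Rate = 60 / 13.3
= 4.51 units/hour (bottleneck: 13.3min)


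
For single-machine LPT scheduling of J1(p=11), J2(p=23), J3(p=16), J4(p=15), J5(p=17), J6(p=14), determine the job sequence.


LPT: sort by longest processing time first
  J2: p=23
  J5: p=17
  J3: p=16
  J4: p=15
  J6: p=14
  J1: p=11
Order: J2 → J5 → J3 → J4 → J6 → J1


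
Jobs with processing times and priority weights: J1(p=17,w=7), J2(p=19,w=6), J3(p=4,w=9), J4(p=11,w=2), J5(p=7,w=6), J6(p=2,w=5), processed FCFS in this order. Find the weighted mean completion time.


Completion times:
  J1: C=17, w×C=7×17=119
  J2: C=36, w×C=6×36=216
  J3: C=40, w×C=9×40=360
  J4: C=51, w×C=2×51=102
  J5: C=58, w×C=6×58=348
  J6: C=60, w×C=5×60=300
Sum w×C = 1445
Sum w = 35
Weighted avg = 1445/35
= 41.29


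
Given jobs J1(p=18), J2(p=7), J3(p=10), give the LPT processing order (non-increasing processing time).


LPT: sort by longest processing time first
  J1: p=18
  J3: p=10
  J2: p=7
Order: J1 → J3 → J2


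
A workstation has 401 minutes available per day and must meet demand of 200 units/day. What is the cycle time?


Cycle time = available time / demand
= 401 / 200
= 2.00 min/unit


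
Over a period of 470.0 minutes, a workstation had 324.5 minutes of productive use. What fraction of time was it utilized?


Utilization = busy / total × 100
= 324.5 / 470.0 × 100
= 69.0%


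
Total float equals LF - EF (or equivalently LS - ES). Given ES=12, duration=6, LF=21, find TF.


EF = ES + duration = 12 + 6 = 18
LS = LF - duration = 21 - 6 = 15
Total Float = LF - EF = 21 - 18
(or LS - ES = 15 - 12)
= 3


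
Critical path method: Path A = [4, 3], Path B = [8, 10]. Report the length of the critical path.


Path A: 4 + 3 = 7
Path B: 8 + 10 = 18
Critical path = longest = max(7, 18)
= 18 (Path B)


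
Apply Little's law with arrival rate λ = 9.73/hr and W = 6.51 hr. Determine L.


Little's law: L = λ × W
= 9.73 × 6.51
= 63.34


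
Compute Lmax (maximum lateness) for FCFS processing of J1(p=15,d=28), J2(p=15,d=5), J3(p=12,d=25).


Lateness per job (L = C - d):
  J1: C=15, d=28, L=-13
  J2: C=30, d=5, L=25
  J3: C=42, d=25, L=17
Lmax = max(-13, 25, 17)
= 25


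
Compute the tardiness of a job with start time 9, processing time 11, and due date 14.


Completion = start + processing = 9 + 11 = 20
Tardiness = max(0, C - d) = max(0, 20 - 14)
= max(0, 6)
= 6


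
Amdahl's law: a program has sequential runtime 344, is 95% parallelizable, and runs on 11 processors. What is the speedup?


Amdahl's law: T_p = T × ((1-p) + p/N)
= 344 × ((1-0.95) + 0.95/11)
= 344 × (0.05 + 0.0864)
= 344 × 0.1364
= 46.91
Speedup = 344/46.91
= 7.33×


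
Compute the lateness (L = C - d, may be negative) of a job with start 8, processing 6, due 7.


Completion = 8 + 6 = 14
Lateness = C - d = 14 - 7
= 7


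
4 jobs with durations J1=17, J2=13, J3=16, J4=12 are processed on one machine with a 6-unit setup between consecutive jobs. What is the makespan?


Makespan = Σ processing + (n-1) × setup
= (17 + 13 + 16 + 12) + (4-1)×6
= 58 + 18
= 76 time units


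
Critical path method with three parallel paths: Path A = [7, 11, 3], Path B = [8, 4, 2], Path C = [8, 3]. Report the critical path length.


Path A: 7 + 11 + 3 = 21
Path B: 8 + 4 + 2 = 14
Path C: 8 + 3 = 11
Critical path = longest = max(21, 14, 11)
= 21 (Path A)


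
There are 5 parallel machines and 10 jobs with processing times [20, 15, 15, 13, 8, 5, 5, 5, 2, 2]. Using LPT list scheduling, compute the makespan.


Jobs (LPT sorted): [20, 15, 15, 13, 8, 5, 5, 5, 2, 2]
Machines: 5
  J=20 → Machine 1 (load: 0+20=20)
  J=15 → Machine 2 (load: 0+15=15)
  J=15 → Machine 3 (load: 0+15=15)
  J=13 → Machine 4 (load: 0+13=13)
  J=8 → Machine 5 (load: 0+8=8)
  J=5 → Machine 5 (load: 8+5=13)
  J=5 → Machine 4 (load: 13+5=18)
  J=5 → Machine 5 (load: 13+5=18)
  J=2 → Machine 2 (load: 15+2=17)
  J=2 → Machine 3 (load: 15+2=17)
Machine loads: [20, 17, 17, 18, 18]
Makespan = max = 20 time units


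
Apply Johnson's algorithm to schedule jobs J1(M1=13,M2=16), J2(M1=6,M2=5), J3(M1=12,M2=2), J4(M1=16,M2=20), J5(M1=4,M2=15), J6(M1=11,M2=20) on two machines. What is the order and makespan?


Johnson's rule:
Group 1 (M1≤M2, sort by M1): ['J5', 'J6', 'J1', 'J4']
Group 2 (M1>M2, sort desc M2): ['J2', 'J3']
Sequence: J5 → J6 → J1 → J4 → J2 → J3
Makespan calculation:
  J5: M1 done=4, M2 done=19
  J6: M1 done=15, M2 done=39
  J1: M1 done=28, M2 done=55
  J4: M1 done=44, M2 done=75
  J2: M1 done=50, M2 done=80
  J3: M1 done=62, M2 done=82
= Sequence: J5 → J6 → J1 → J4 → J2 → J3, Makespan: 82


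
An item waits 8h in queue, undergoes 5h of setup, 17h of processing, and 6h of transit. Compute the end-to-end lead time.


Lead time = queue + setup + processing + transit
= 8 + 5 + 17 + 6
= 36 hours


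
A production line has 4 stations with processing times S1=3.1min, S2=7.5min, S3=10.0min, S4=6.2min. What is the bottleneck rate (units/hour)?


Bottleneck = longest station time
Station times: [3.1, 7.5, 10.0, 6.2]
Max = 10.0 min
Rate = 60 / 10.0
= 6.00 units/hour (bottleneck: 10.0min)


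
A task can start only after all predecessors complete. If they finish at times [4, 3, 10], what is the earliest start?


ES = max of all predecessor completion times
Predecessors: [4, 3, 10]
ES = max(4, 3, 10)
= 10


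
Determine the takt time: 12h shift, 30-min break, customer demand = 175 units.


Available = 12×60 - 30 = 690 min
Takt time = 690 / 175
= 3.94 min/unit


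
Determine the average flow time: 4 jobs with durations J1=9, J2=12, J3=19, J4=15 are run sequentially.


Completion times:
  J1: completes at 9
  J2: completes at 21
  J3: completes at 40
  J4: completes at 55
Sum = 125
Average = 125/4
= 31.25


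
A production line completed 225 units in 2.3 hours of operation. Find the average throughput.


Throughput = units / time
= 225 / 2.3
= 97.8 units/hour


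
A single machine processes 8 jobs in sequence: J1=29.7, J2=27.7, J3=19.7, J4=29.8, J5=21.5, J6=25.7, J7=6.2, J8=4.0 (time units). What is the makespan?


Sequential makespan: sum all processing times
= 29.7 + 27.7 + 19.7 + 29.8 + 21.5 + 25.7 + 6.2 + 4.0
= 164.3 time units


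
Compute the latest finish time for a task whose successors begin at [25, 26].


LF = min of all successor start times
Successors start at: [25, 26]
LF = min(25, 26)
= 25


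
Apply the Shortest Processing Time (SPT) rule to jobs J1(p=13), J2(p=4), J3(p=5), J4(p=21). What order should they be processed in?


SPT: sort by shortest processing time
  J2: p=4
  J3: p=5
  J1: p=13
  J4: p=21
Order: J2 → J3 → J1 → J4


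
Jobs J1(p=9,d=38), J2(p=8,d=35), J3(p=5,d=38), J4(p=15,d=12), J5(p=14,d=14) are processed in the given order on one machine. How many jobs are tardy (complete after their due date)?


Completion vs due date:
  J1: C=9, d=38 → on time
  J2: C=17, d=35 → on time
  J3: C=22, d=38 → on time
  J4: C=37, d=12 → TARDY
  J5: C=51, d=14 → TARDY
Tardy jobs: J4, J5
Count = 2


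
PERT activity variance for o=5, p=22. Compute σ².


σ² = ((p - o) / 6)² = (p - o)² / 36
= (22 - 5)² / 36
= 17² / 36
= 289 / 36
= 8.0278


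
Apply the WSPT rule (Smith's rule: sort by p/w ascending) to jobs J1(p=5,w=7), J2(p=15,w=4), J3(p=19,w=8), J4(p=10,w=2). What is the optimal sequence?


WSPT (Smith's rule): sort by p/w ascending
  J1: p/w = 5/7 = 0.714
  J3: p/w = 19/8 = 2.375
  J2: p/w = 15/4 = 3.750
  J4: p/w = 10/2 = 5.000
Order: J1 → J3 → J2 → J4


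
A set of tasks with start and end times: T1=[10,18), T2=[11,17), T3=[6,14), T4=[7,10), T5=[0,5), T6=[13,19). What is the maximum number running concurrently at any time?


Check each time point for overlaps:
  t=13: 4 tasks active (T1, T2, T3, T6)
Max concurrent = 4


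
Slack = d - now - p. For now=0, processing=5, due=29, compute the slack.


Slack = due - current_time - processing
= 29 - 0 - 5
= 24


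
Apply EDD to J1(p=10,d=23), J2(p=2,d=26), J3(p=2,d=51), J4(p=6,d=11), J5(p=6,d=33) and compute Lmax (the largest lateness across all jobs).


EDD order: J4 → J1 → J2 → J5 → J3
Completion and lateness:
  J4: C=6, d=11, L=6-11=-5
  J1: C=16, d=23, L=16-23=-7
  J2: C=18, d=26, L=18-26=-8
  J5: C=24, d=33, L=24-33=-9
  J3: C=26, d=51, L=26-51=-25
Lmax = max(-5, -7, -8, -9, -25)
= -5


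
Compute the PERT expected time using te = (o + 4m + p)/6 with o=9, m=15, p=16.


te = (o + 4m + p) / 6
= (9 + 4×15 + 16) / 6
= (9 + 60 + 16) / 6
= 85 / 6
= 14.17


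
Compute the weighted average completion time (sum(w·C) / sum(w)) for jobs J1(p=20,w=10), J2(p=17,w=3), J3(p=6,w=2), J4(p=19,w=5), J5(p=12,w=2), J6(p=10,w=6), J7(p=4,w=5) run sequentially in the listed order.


Completion times:
  J1: C=20, w×C=10×20=200
  J2: C=37, w×C=3×37=111
  J3: C=43, w×C=2×43=86
  J4: C=62, w×C=5×62=310
  J5: C=74, w×C=2×74=148
  J6: C=84, w×C=6×84=504
  J7: C=88, w×C=5×88=440
Sum w×C = 1799
Sum w = 33
Weighted avg = 1799/33
= 54.52


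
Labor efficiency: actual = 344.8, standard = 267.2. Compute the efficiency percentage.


Efficiency = (actual / standard) × 100
= (344.8 / 267.2) × 100
= 129.0%


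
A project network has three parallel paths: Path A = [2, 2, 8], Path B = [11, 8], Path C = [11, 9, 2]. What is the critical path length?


Path A: 2 + 2 + 8 = 12
Path B: 11 + 8 = 19
Path C: 11 + 9 + 2 = 22
Critical path = longest = max(12, 19, 22)
= 22 (Path C)


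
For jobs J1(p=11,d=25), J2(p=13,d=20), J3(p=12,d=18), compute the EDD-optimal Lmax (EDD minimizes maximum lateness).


EDD order: J3 → J2 → J1
Completion and lateness:
  J3: C=12, d=18, L=12-18=-6
  J2: C=25, d=20, L=25-20=5
  J1: C=36, d=25, L=36-25=11
Lmax = max(-6, 5, 11)
= 11


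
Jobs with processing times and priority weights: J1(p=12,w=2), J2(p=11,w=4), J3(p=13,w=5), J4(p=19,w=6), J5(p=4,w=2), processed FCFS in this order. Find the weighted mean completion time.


Completion times:
  J1: C=12, w×C=2×12=24
  J2: C=23, w×C=4×23=92
  J3: C=36, w×C=5×36=180
  J4: C=55, w×C=6×55=330
  J5: C=59, w×C=2×59=118
Sum w×C = 744
Sum w = 19
Weighted avg = 744/19
= 39.16


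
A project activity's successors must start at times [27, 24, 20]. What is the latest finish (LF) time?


LF = min of all successor start times
Successors start at: [27, 24, 20]
LF = min(27, 24, 20)
= 20


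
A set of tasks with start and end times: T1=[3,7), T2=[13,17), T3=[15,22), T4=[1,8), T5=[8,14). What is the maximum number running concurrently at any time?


Check each time point for overlaps:
  t=3: 2 tasks active (T1, T4)
Max concurrent = 2


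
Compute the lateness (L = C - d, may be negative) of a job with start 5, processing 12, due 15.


Completion = 5 + 12 = 17
Lateness = C - d = 17 - 15
= 2


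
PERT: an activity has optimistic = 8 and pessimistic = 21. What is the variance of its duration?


σ² = ((p - o) / 6)² = (p - o)² / 36
= (21 - 8)² / 36
= 13² / 36
= 169 / 36
= 4.6944


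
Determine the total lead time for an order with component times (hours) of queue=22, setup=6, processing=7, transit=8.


Lead time = queue + setup + processing + transit
= 22 + 6 + 7 + 8
= 43 hours


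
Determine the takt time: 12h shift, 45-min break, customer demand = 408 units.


Available = 12×60 - 45 = 675 min
Takt time = 675 / 408
= 1.65 min/unit


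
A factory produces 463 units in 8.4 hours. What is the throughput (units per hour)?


Throughput = units / time
= 463 / 8.4
= 55.1 units/hour


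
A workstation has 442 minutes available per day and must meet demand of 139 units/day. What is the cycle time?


Cycle time = available time / demand
= 442 / 139
= 3.18 min/unit


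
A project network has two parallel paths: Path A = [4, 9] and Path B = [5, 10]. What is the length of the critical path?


Path A: 4 + 9 = 13
Path B: 5 + 10 = 15
Critical path = longest = max(13, 15)
= 15 (Path B)


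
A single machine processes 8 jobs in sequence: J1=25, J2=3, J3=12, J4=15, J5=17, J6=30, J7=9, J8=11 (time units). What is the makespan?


Sequential makespan: sum all processing times
= 25 + 3 + 12 + 15 + 17 + 30 + 9 + 11
= 122 time units


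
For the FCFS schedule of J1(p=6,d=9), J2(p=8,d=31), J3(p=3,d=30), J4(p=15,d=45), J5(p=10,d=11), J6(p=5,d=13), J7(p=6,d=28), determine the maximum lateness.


Lateness per job (L = C - d):
  J1: C=6, d=9, L=-3
  J2: C=14, d=31, L=-17
  J3: C=17, d=30, L=-13
  J4: C=32, d=45, L=-13
  J5: C=42, d=11, L=31
  J6: C=47, d=13, L=34
  J7: C=53, d=28, L=25
Lmax = max(-3, -17, -13, -13, 31, 34, 25)
= 34


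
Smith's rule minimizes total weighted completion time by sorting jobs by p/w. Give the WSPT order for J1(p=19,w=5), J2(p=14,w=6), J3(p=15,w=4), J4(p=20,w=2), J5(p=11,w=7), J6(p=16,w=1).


WSPT (Smith's rule): sort by p/w ascending
  J5: p/w = 11/7 = 1.571
  J2: p/w = 14/6 = 2.333
  J3: p/w = 15/4 = 3.750
  J1: p/w = 19/5 = 3.800
  J4: p/w = 20/2 = 10.000
  J6: p/w = 16/1 = 16.000
Order: J5 → J2 → J3 → J1 → J4 → J6


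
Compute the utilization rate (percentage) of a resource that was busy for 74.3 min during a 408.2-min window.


Utilization = busy / total × 100
= 74.3 / 408.2 × 100
= 18.2%


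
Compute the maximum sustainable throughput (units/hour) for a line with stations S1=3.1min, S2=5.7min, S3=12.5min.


Bottleneck = longest station time
Station times: [3.1, 5.7, 12.5]
Max = 12.5 min
Rate = 60 / 12.5
= 4.80 units/hour (bottleneck: 12.5min)


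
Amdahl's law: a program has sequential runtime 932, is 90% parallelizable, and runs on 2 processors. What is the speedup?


Amdahl's law: T_p = T × ((1-p) + p/N)
= 932 × ((1-0.9) + 0.9/2)
= 932 × (0.10 + 0.4500)
= 932 × 0.5500
= 512.60
Speedup = 932/512.60
= 1.82×


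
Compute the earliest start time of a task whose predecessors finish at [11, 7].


ES = max of all predecessor completion times
Predecessors: [11, 7]
ES = max(11, 7)
= 11


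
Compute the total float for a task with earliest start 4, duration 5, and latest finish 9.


EF = ES + duration = 4 + 5 = 9
LS = LF - duration = 9 - 5 = 4
Total Float = LF - EF = 9 - 9
(or LS - ES = 4 - 4)
= 0


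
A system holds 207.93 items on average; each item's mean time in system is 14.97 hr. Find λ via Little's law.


Little's law: L = λW → λ = L / W
= 207.93 / 14.97
= 13.89 per hour


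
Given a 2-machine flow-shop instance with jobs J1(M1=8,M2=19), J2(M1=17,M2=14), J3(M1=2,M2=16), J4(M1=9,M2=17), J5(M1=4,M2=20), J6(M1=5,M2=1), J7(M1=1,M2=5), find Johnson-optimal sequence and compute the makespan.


Johnson's rule:
Group 1 (M1≤M2, sort by M1): ['J7', 'J3', 'J5', 'J1', 'J4']
Group 2 (M1>M2, sort desc M2): ['J2', 'J6']
Sequence: J7 → J3 → J5 → J1 → J4 → J2 → J6
Makespan calculation:
  J7: M1 done=1, M2 done=6
  J3: M1 done=3, M2 done=22
  J5: M1 done=7, M2 done=42
  J1: M1 done=15, M2 done=61
  J4: M1 done=24, M2 done=78
  J2: M1 done=41, M2 done=92
  J6: M1 done=46, M2 done=93
= Sequence: J7 → J3 → J5 → J1 → J4 → J2 → J6, Makespan: 93


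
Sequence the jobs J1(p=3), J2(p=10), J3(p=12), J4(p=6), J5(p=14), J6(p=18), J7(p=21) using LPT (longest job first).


LPT: sort by longest processing time first
  J7: p=21
  J6: p=18
  J5: p=14
  J3: p=12
  J2: p=10
  J4: p=6
  J1: p=3
Order: J7 → J6 → J5 → J3 → J2 → J4 → J1


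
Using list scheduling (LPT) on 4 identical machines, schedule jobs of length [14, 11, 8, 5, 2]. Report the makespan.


Jobs (LPT sorted): [14, 11, 8, 5, 2]
Machines: 4
  J=14 → Machine 1 (load: 0+14=14)
  J=11 → Machine 2 (load: 0+11=11)
  J=8 → Machine 3 (load: 0+8=8)
  J=5 → Machine 4 (load: 0+5=5)
  J=2 → Machine 4 (load: 5+2=7)
Machine loads: [14, 11, 8, 7]
Makespan = max = 14 time units


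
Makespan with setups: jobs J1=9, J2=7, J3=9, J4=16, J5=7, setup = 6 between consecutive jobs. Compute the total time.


Makespan = Σ processing + (n-1) × setup
= (9 + 7 + 9 + 16 + 7) + (5-1)×6
= 48 + 24
= 72 time units


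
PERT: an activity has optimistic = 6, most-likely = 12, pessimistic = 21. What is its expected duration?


te = (o + 4m + p) / 6
= (6 + 4×12 + 21) / 6
= (6 + 48 + 21) / 6
= 75 / 6
= 12.50


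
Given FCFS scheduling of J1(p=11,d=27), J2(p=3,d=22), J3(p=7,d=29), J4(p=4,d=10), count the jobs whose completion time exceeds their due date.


Completion vs due date:
  J1: C=11, d=27 → on time
  J2: C=14, d=22 → on time
  J3: C=21, d=29 → on time
  J4: C=25, d=10 → TARDY
Tardy jobs: J4
Count = 1


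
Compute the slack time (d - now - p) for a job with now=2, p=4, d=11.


Slack = due - current_time - processing
= 11 - 2 - 4
= 5


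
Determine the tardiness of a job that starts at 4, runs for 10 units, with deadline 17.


Completion = start + processing = 4 + 10 = 14
Tardiness = max(0, C - d) = max(0, 14 - 17)
= max(0, -3)
= 0


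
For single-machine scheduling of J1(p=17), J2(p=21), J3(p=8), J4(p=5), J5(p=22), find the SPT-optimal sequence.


SPT: sort by shortest processing time
  J4: p=5
  J3: p=8
  J1: p=17
  J2: p=21
  J5: p=22
Order: J4 → J3 → J1 → J2 → J5


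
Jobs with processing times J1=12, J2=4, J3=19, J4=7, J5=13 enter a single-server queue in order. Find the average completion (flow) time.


Completion times:
  J1: completes at 12
  J2: completes at 16
  J3: completes at 35
  J4: completes at 42
  J5: completes at 55
Sum = 160
Average = 160/5
= 32.00


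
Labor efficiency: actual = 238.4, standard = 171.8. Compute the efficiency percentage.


Efficiency = (actual / standard) × 100
= (238.4 / 171.8) × 100
= 138.8%


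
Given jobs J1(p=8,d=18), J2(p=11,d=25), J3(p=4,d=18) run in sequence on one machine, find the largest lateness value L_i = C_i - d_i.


Lateness per job (L = C - d):
  J1: C=8, d=18, L=-10
  J2: C=19, d=25, L=-6
  J3: C=23, d=18, L=5
Lmax = max(-10, -6, 5)
= 5


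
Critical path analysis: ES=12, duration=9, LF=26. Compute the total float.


EF = ES + duration = 12 + 9 = 21
LS = LF - duration = 26 - 9 = 17
Total Float = LF - EF = 26 - 21
(or LS - ES = 17 - 12)
= 5


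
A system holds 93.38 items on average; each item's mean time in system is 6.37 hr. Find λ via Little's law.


Little's law: L = λW → λ = L / W
= 93.38 / 6.37
= 14.66 per hour


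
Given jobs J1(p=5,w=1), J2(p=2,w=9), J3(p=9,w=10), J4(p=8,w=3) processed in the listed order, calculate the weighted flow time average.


Completion times:
  J1: C=5, w×C=1×5=5
  J2: C=7, w×C=9×7=63
  J3: C=16, w×C=10×16=160
  J4: C=24, w×C=3×24=72
Sum w×C = 300
Sum w = 23
Weighted avg = 300/23
= 13.04


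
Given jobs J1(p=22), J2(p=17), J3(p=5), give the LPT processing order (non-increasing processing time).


LPT: sort by longest processing time first
  J1: p=22
  J2: p=17
  J3: p=5
Order: J1 → J2 → J3


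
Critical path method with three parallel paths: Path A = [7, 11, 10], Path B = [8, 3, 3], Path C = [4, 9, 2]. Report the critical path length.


Path A: 7 + 11 + 10 = 28
Path B: 8 + 3 + 3 = 14
Path C: 4 + 9 + 2 = 15
Critical path = longest = max(28, 14, 15)
= 28 (Path A)


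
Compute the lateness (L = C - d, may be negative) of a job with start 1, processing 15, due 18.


Completion = 1 + 15 = 16
Lateness = C - d = 16 - 18
= -2


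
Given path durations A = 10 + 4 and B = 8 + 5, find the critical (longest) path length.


Path A: 10 + 4 = 14
Path B: 8 + 5 = 13
Critical path = longest = max(14, 13)
= 14 (Path A)


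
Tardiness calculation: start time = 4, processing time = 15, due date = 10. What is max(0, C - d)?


Completion = start + processing = 4 + 15 = 19
Tardiness = max(0, C - d) = max(0, 19 - 10)
= max(0, 9)
= 9


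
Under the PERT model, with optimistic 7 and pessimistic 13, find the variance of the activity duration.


σ² = ((p - o) / 6)² = (p - o)² / 36
= (13 - 7)² / 36
= 6² / 36
= 36 / 36
= 1.0000


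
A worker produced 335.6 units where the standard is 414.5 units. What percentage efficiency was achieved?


Efficiency = (actual / standard) × 100
= (335.6 / 414.5) × 100
= 81.0%


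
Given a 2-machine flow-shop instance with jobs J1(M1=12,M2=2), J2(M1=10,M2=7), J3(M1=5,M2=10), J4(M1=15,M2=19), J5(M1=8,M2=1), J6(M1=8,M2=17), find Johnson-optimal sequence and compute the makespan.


Johnson's rule:
Group 1 (M1≤M2, sort by M1): ['J3', 'J6', 'J4']
Group 2 (M1>M2, sort desc M2): ['J2', 'J1', 'J5']
Sequence: J3 → J6 → J4 → J2 → J1 → J5
Makespan calculation:
  J3: M1 done=5, M2 done=15
  J6: M1 done=13, M2 done=32
  J4: M1 done=28, M2 done=51
  J2: M1 done=38, M2 done=58
  J1: M1 done=50, M2 done=60
  J5: M1 done=58, M2 done=61
= Sequence: J3 → J6 → J4 → J2 → J1 → J5, Makespan: 61


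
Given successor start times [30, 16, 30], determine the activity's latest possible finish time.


LF = min of all successor start times
Successors start at: [30, 16, 30]
LF = min(30, 16, 30)
= 16


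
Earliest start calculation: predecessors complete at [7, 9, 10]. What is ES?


ES = max of all predecessor completion times
Predecessors: [7, 9, 10]
ES = max(7, 9, 10)
= 10


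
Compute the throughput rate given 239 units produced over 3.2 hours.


Throughput = units / time
= 239 / 3.2
= 74.7 units/hour


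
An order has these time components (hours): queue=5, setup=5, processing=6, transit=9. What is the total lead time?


Lead time = queue + setup + processing + transit
= 5 + 5 + 6 + 9
= 25 hours


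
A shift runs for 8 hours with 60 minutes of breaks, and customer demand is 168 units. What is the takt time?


Available = 8×60 - 60 = 420 min
Takt time = 420 / 168
= 2.50 min/unit


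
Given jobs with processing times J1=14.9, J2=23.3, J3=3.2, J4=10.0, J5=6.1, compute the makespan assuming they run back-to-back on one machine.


Sequential makespan: sum all processing times
= 14.9 + 23.3 + 3.2 + 10.0 + 6.1
= 57.5 time units


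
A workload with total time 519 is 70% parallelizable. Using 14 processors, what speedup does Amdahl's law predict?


Amdahl's law: T_p = T × ((1-p) + p/N)
= 519 × ((1-0.7) + 0.7/14)
= 519 × (0.30 + 0.0500)
= 519 × 0.3500
= 181.65
Speedup = 519/181.65
= 2.86×


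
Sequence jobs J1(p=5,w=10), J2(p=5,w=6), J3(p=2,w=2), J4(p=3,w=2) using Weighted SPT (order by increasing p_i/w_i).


WSPT (Smith's rule): sort by p/w ascending
  J1: p/w = 5/10 = 0.500
  J2: p/w = 5/6 = 0.833
  J3: p/w = 2/2 = 1.000
  J4: p/w = 3/2 = 1.500
Order: J1 → J2 → J3 → J4


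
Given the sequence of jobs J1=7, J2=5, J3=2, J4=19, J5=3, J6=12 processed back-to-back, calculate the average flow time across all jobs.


Completion times:
  J1: completes at 7
  J2: completes at 12
  J3: completes at 14
  J4: completes at 33
  J5: completes at 36
  J6: completes at 48
Sum = 150
Average = 150/6
= 25.00


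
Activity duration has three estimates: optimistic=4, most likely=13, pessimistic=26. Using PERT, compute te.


te = (o + 4m + p) / 6
= (4 + 4×13 + 26) / 6
= (4 + 52 + 26) / 6
= 82 / 6
= 13.67


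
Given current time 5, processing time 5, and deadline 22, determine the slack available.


Slack = due - current_time - processing
= 22 - 5 - 5
= 12


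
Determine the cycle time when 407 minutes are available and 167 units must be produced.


Cycle time = available time / demand
= 407 / 167
= 2.44 min/unit


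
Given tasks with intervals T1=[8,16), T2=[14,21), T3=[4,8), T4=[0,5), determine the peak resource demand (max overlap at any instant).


Check each time point for overlaps:
  t=4: 2 tasks active (T3, T4)
Max concurrent = 2


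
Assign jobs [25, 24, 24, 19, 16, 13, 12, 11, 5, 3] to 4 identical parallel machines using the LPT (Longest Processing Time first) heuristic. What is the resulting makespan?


Jobs (LPT sorted): [25, 24, 24, 19, 16, 13, 12, 11, 5, 3]
Machines: 4
  J=25 → Machine 1 (load: 0+25=25)
  J=24 → Machine 2 (load: 0+24=24)
  J=24 → Machine 3 (load: 0+24=24)
  J=19 → Machine 4 (load: 0+19=19)
  J=16 → Machine 4 (load: 19+16=35)
  J=13 → Machine 2 (load: 24+13=37)
  J=12 → Machine 3 (load: 24+12=36)
  J=11 → Machine 1 (load: 25+11=36)
  J=5 → Machine 4 (load: 35+5=40)
  J=3 → Machine 1 (load: 36+3=39)
Machine loads: [39, 37, 36, 40]
Makespan = max = 40 time units


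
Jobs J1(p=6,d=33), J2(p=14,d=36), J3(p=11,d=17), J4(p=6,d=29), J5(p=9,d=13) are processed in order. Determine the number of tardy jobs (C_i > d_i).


Completion vs due date:
  J1: C=6, d=33 → on time
  J2: C=20, d=36 → on time
  J3: C=31, d=17 → TARDY
  J4: C=37, d=29 → TARDY
  J5: C=46, d=13 → TARDY
Tardy jobs: J3, J4, J5
Count = 3


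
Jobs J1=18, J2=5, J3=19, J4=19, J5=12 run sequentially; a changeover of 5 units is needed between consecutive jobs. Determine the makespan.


Makespan = Σ processing + (n-1) × setup
= (18 + 5 + 19 + 19 + 12) + (5-1)×5
= 73 + 20
= 93 time units


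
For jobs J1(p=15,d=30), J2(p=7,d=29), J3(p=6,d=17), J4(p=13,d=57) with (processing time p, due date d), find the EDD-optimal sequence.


EDD: sort by earliest due date
  J3: d=17, p=6
  J2: d=29, p=7
  J1: d=30, p=15
  J4: d=57, p=13
Order: J3 → J2 → J1 → J4


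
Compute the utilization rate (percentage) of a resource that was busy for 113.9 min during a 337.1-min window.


Utilization = busy / total × 100
= 113.9 / 337.1 × 100
= 33.8%


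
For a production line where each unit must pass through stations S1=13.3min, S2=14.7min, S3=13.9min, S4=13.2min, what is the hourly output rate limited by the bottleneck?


Bottleneck = longest station time
Station times: [13.3, 14.7, 13.9, 13.2]
Max = 14.7 min
Rate = 60 / 14.7
= 4.08 units/hour (bottleneck: 14.7min)


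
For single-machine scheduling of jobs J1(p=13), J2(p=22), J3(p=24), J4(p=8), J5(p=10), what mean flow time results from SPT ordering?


SPT order: J4 → J5 → J1 → J2 → J3
Completion times:
  J4: C=8
  J5: C=18
  J1: C=31
  J2: C=53
  J3: C=77
Sum = 187, n = 5
Mean flow = 187/5
= 37.40


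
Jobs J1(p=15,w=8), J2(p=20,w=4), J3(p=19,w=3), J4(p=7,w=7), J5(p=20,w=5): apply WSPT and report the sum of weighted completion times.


WSPT order (by p/w): J4 → J1 → J5 → J2 → J3
  J4: C=7, w·C=7×7=49
  J1: C=22, w·C=8×22=176
  J5: C=42, w·C=5×42=210
  J2: C=62, w·C=4×62=248
  J3: C=81, w·C=3×81=243
Σ w·C = 926
= 926


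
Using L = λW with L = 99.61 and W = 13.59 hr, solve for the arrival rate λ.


Little's law: L = λW → λ = L / W
= 99.61 / 13.59
= 7.33 per hour


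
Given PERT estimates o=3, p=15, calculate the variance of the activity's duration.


σ² = ((p - o) / 6)² = (p - o)² / 36
= (15 - 3)² / 36
= 12² / 36
= 144 / 36
= 4.0000


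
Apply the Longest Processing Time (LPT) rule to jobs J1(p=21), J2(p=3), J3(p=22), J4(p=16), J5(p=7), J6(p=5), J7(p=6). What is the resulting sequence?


LPT: sort by longest processing time first
  J3: p=22
  J1: p=21
  J4: p=16
  J5: p=7
  J7: p=6
  J6: p=5
  J2: p=3
Order: J3 → J1 → J4 → J5 → J7 → J6 → J2


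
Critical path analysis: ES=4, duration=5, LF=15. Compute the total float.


EF = ES + duration = 4 + 5 = 9
LS = LF - duration = 15 - 5 = 10
Total Float = LF - EF = 15 - 9
(or LS - ES = 10 - 4)
= 6


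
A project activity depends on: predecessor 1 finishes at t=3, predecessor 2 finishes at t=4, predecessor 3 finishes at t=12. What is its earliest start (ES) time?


ES = max of all predecessor completion times
Predecessors: [3, 4, 12]
ES = max(3, 4, 12)
= 12


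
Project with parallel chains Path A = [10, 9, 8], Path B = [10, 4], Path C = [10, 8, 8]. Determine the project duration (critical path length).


Path A: 10 + 9 + 8 = 27
Path B: 10 + 4 = 14
Path C: 10 + 8 + 8 = 26
Critical path = longest = max(27, 14, 26)
= 27 (Path A)


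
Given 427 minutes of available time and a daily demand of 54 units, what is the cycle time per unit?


Cycle time = available time / demand
= 427 / 54
= 7.91 min/unit


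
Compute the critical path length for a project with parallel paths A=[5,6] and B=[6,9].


Path A: 5 + 6 = 11
Path B: 6 + 9 = 15
Critical path = longest = max(11, 15)
= 15 (Path B)


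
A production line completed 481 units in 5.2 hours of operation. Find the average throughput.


Throughput = units / time
= 481 / 5.2
= 92.5 units/hour


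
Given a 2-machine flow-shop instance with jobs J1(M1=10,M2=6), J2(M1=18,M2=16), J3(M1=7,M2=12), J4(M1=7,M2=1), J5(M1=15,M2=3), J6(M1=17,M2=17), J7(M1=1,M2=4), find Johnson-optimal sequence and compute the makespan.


Johnson's rule:
Group 1 (M1≤M2, sort by M1): ['J7', 'J3', 'J6']
Group 2 (M1>M2, sort desc M2): ['J2', 'J1', 'J5', 'J4']
Sequence: J7 → J3 → J6 → J2 → J1 → J5 → J4
Makespan calculation:
  J7: M1 done=1, M2 done=5
  J3: M1 done=8, M2 done=20
  J6: M1 done=25, M2 done=42
  J2: M1 done=43, M2 done=59
  J1: M1 done=53, M2 done=65
  J5: M1 done=68, M2 done=71
  J4: M1 done=75, M2 done=76
= Sequence: J7 → J3 → J6 → J2 → J1 → J5 → J4, Makespan: 76


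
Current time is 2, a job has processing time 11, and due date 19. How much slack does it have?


Slack = due - current_time - processing
= 19 - 2 - 11
= 6


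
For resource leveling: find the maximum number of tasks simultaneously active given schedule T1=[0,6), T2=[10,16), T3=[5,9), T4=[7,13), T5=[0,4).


Check each time point for overlaps:
  t=0: 2 tasks active (T1, T5)
Max concurrent = 2


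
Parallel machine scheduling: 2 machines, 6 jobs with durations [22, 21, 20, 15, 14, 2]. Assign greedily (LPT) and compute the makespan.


Jobs (LPT sorted): [22, 21, 20, 15, 14, 2]
Machines: 2
  J=22 → Machine 1 (load: 0+22=22)
  J=21 → Machine 2 (load: 0+21=21)
  J=20 → Machine 2 (load: 21+20=41)
  J=15 → Machine 1 (load: 22+15=37)
  J=14 → Machine 1 (load: 37+14=51)
  J=2 → Machine 2 (load: 41+2=43)
Machine loads: [51, 43]
Makespan = max = 51 time units


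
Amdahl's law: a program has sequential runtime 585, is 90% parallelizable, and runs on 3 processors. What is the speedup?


Amdahl's law: T_p = T × ((1-p) + p/N)
= 585 × ((1-0.9) + 0.9/3)
= 585 × (0.10 + 0.3000)
= 585 × 0.4000
= 234.00
Speedup = 585/234.00
= 2.50×


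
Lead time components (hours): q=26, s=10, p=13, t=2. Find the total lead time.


Lead time = queue + setup + processing + transit
= 26 + 10 + 13 + 2
= 51 hours


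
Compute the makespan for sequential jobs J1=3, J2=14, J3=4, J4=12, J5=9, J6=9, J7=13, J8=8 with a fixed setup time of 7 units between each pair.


Makespan = Σ processing + (n-1) × setup
= (3 + 14 + 4 + 12 + 9 + 9 + 13 + 8) + (8-1)×7
= 72 + 49
= 121 time units


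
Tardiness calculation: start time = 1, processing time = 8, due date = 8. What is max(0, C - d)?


Completion = start + processing = 1 + 8 = 9
Tardiness = max(0, C - d) = max(0, 9 - 8)
= max(0, 1)
= 1


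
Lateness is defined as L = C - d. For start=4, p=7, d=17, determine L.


Completion = 4 + 7 = 11
Lateness = C - d = 11 - 17
= -6


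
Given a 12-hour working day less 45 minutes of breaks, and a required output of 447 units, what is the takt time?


Available = 12×60 - 45 = 675 min
Takt time = 675 / 447
= 1.51 min/unit


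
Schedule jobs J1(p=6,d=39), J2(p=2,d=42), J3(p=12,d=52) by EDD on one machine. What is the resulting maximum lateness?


EDD order: J1 → J2 → J3
Completion and lateness:
  J1: C=6, d=39, L=6-39=-33
  J2: C=8, d=42, L=8-42=-34
  J3: C=20, d=52, L=20-52=-32
Lmax = max(-33, -34, -32)
= -32


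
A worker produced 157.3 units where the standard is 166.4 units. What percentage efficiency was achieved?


Efficiency = (actual / standard) × 100
= (157.3 / 166.4) × 100
= 94.5%


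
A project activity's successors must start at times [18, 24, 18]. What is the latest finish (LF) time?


LF = min of all successor start times
Successors start at: [18, 24, 18]
LF = min(18, 24, 18)
= 18


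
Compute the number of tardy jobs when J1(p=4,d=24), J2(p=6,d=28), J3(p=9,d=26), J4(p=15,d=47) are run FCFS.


Completion vs due date:
  J1: C=4, d=24 → on time
  J2: C=10, d=28 → on time
  J3: C=19, d=26 → on time
  J4: C=34, d=47 → on time
Tardy jobs: none
Count = 0


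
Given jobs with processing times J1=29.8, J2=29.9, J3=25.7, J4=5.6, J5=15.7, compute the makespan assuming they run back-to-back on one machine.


Sequential makespan: sum all processing times
= 29.8 + 29.9 + 25.7 + 5.6 + 15.7
= 106.7 time units


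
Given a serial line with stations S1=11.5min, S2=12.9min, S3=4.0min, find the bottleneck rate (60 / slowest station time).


Bottleneck = longest station time
Station times: [11.5, 12.9, 4.0]
Max = 12.9 min
Rate = 60 / 12.9
= 4.65 units/hour (bottleneck: 12.9min)


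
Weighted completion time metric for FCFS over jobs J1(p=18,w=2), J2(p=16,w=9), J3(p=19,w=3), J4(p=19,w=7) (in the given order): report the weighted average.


Completion times:
  J1: C=18, w×C=2×18=36
  J2: C=34, w×C=9×34=306
  J3: C=53, w×C=3×53=159
  J4: C=72, w×C=7×72=504
Sum w×C = 1005
Sum w = 21
Weighted avg = 1005/21
= 47.86


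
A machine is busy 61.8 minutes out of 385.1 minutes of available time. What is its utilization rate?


Utilization = busy / total × 100
= 61.8 / 385.1 × 100
= 16.0%


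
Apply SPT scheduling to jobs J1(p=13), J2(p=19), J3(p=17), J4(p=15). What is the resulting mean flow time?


SPT order: J1 → J4 → J3 → J2
Completion times:
  J1: C=13
  J4: C=28
  J3: C=45
  J2: C=64
Sum = 150, n = 4
Mean flow = 150/4
= 37.50


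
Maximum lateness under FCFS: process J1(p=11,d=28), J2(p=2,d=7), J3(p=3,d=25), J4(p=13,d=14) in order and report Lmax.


Lateness per job (L = C - d):
  J1: C=11, d=28, L=-17
  J2: C=13, d=7, L=6
  J3: C=16, d=25, L=-9
  J4: C=29, d=14, L=15
Lmax = max(-17, 6, -9, 15)
= 15


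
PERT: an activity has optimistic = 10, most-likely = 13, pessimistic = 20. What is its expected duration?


te = (o + 4m + p) / 6
= (10 + 4×13 + 20) / 6
= (10 + 52 + 20) / 6
= 82 / 6
= 13.67


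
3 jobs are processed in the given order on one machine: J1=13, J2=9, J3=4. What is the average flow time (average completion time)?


Completion times:
  J1: completes at 13
  J2: completes at 22
  J3: completes at 26
Sum = 61
Average = 61/3
= 20.33


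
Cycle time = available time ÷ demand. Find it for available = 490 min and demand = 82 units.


Cycle time = available time / demand
= 490 / 82
= 5.98 min/unit


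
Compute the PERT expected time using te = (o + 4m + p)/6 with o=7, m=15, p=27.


te = (o + 4m + p) / 6
= (7 + 4×15 + 27) / 6
= (7 + 60 + 27) / 6
= 94 / 6
= 15.67


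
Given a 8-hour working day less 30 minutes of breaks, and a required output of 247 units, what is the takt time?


Available = 8×60 - 30 = 450 min
Takt time = 450 / 247
= 1.82 min/unit


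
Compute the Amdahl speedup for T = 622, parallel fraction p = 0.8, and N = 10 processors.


Amdahl's law: T_p = T × ((1-p) + p/N)
= 622 × ((1-0.8) + 0.8/10)
= 622 × (0.20 + 0.0800)
= 622 × 0.2800
= 174.16
Speedup = 622/174.16
= 3.57×


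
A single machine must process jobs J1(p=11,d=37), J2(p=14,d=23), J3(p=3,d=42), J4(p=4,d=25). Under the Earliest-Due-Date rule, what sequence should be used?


EDD: sort by earliest due date
  J2: d=23, p=14
  J4: d=25, p=4
  J1: d=37, p=11
  J3: d=42, p=3
Order: J2 → J4 → J1 → J3


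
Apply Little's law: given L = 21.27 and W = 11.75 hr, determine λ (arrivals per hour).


Little's law: L = λW → λ = L / W
= 21.27 / 11.75
= 1.81 per hour


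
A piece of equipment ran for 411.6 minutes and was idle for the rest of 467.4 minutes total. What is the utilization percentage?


Utilization = busy / total × 100
= 411.6 / 467.4 × 100
= 88.1%


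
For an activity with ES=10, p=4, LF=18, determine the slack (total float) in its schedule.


EF = ES + duration = 10 + 4 = 14
LS = LF - duration = 18 - 4 = 14
Total Float = LF - EF = 18 - 14
(or LS - ES = 14 - 10)
= 4


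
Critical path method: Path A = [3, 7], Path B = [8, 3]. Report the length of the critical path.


Path A: 3 + 7 = 10
Path B: 8 + 3 = 11
Critical path = longest = max(10, 11)
= 11 (Path B)


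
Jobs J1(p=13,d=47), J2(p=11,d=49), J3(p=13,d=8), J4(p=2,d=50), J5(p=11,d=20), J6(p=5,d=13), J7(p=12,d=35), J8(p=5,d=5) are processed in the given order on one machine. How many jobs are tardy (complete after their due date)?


Completion vs due date:
  J1: C=13, d=47 → on time
  J2: C=24, d=49 → on time
  J3: C=37, d=8 → TARDY
  J4: C=39, d=50 → on time
  J5: C=50, d=20 → TARDY
  J6: C=55, d=13 → TARDY
  J7: C=67, d=35 → TARDY
  J8: C=72, d=5 → TARDY
Tardy jobs: J3, J5, J6, J7, J8
Count = 5


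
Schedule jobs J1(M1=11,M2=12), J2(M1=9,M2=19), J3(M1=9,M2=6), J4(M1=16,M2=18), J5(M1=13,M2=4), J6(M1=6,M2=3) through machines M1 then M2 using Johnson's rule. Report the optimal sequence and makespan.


Johnson's rule:
Group 1 (M1≤M2, sort by M1): ['J2', 'J1', 'J4']
Group 2 (M1>M2, sort desc M2): ['J3', 'J5', 'J6']
Sequence: J2 → J1 → J4 → J3 → J5 → J6
Makespan calculation:
  J2: M1 done=9, M2 done=28
  J1: M1 done=20, M2 done=40
  J4: M1 done=36, M2 done=58
  J3: M1 done=45, M2 done=64
  J5: M1 done=58, M2 done=68
  J6: M1 done=64, M2 done=71
= Sequence: J2 → J1 → J4 → J3 → J5 → J6, Makespan: 71


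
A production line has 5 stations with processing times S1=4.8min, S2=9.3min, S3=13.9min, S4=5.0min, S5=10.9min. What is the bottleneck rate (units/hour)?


Bottleneck = longest station time
Station times: [4.8, 9.3, 13.9, 5.0, 10.9]
Max = 13.9 min
Rate = 60 / 13.9
= 4.32 units/hour (bottleneck: 13.9min)


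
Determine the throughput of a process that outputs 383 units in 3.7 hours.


Throughput = units / time
= 383 / 3.7
= 103.5 units/hour


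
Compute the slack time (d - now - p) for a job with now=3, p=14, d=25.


Slack = due - current_time - processing
= 25 - 3 - 14
= 8


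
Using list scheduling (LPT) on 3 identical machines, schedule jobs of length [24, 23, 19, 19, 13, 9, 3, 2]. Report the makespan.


Jobs (LPT sorted): [24, 23, 19, 19, 13, 9, 3, 2]
Machines: 3
  J=24 → Machine 1 (load: 0+24=24)
  J=23 → Machine 2 (load: 0+23=23)
  J=19 → Machine 3 (load: 0+19=19)
  J=19 → Machine 3 (load: 19+19=38)
  J=13 → Machine 2 (load: 23+13=36)
  J=9 → Machine 1 (load: 24+9=33)
  J=3 → Machine 1 (load: 33+3=36)
  J=2 → Machine 1 (load: 36+2=38)
Machine loads: [38, 36, 38]
Makespan = max = 38 time units


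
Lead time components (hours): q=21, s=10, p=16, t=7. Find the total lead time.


Lead time = queue + setup + processing + transit
= 21 + 10 + 16 + 7
= 54 hours
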